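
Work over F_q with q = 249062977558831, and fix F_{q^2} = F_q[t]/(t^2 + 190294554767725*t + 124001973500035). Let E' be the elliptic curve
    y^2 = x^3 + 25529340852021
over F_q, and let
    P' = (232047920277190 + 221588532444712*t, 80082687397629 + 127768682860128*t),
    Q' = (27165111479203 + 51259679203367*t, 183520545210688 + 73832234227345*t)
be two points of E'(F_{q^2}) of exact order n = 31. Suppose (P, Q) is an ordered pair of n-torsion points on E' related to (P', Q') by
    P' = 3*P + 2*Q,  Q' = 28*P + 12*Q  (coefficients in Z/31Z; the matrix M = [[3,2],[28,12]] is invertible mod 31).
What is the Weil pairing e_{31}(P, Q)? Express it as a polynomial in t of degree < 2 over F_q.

Since e_{31}(P,P)=e_{31}(Q,Q)=1 and e_{31}(Q,P)=e_{31}(P,Q)^{-1}, expanding e_{31}(3*P + 2*Q,28*P + 12*Q) leaves e(P,Q)^det(M).
det M = 3*12 - 2*28 = -20 = 11 (mod 31); 11^{-1} = 17 (mod 31).
Miller loop for e_{31} over F_{249062977558831^2}: bits of 31 = 11111; 4 double steps + 4 add steps, l/v at each.
The quotient is 190045996083759 + 209418897762203*t.
e_{31}(P,Q) = (190045996083759 + 209418897762203*t)^{17} = 145242772289910 + 147970347831065*t.

145242772289910 + 147970347831065*t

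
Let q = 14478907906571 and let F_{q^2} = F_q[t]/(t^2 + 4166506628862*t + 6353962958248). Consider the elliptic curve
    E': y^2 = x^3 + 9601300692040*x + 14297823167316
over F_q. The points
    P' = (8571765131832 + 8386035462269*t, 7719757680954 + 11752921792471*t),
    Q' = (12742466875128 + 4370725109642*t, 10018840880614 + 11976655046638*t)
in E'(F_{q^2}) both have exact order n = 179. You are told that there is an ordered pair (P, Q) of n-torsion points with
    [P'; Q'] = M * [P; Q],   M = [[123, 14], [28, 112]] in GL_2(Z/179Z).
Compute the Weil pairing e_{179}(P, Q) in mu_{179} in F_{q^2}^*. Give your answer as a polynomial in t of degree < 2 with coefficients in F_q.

e_{179}(aP+bQ,cP+dQ) = e_{179}(P,Q)^(ad-bc); with (a,b,c,d)=(123,14,28,112) this gives the det-179 law.
det M = 123*112 - 14*28 = 13384 = 138 (mod 179); 138^{-1} = 48 (mod 179).
Miller loop for e_{179} over F_{14478907906571^2}: bits of 179 = 10110011; 7 double steps + 4 add steps, l/v at each.
Miller gives e_{179}(P',Q') = 10670447084700 + 8803049789294*t in F_{14478907906571^2}.
(10670447084700 + 8803049789294*t)^{48} mod (14478907906571,f) = 3002719501724 + 9336922845750*t.

3002719501724 + 9336922845750*t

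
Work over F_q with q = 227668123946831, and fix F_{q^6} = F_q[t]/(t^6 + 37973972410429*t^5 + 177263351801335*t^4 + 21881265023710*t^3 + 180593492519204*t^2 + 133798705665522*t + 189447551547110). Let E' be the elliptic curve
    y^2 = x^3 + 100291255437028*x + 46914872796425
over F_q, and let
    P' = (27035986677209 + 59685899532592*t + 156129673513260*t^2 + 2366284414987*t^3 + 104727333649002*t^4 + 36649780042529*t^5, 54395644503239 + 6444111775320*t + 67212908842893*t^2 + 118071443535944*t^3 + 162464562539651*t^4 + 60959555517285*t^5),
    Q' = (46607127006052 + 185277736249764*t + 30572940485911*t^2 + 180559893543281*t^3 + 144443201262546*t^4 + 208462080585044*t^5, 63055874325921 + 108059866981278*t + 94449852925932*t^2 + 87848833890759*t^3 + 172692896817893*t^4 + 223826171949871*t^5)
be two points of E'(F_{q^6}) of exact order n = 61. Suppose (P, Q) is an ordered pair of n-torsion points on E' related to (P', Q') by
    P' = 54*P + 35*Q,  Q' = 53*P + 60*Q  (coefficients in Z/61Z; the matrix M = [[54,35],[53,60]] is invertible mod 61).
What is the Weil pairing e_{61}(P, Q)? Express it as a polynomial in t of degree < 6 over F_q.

179220779240574 + 213831343010631*t + 36993103108266*t^2 + 94572478241959*t^3 + 75745496872724*t^4 + 148812923915174*t^5

Alternating bilinearity on E[61] (values in mu_{61} in F_{227668123946831^6}) gives e(P',Q') = e(P,Q)^det(M).
So e_{61}(P,Q) = e_{61}(P',Q')^{44}, since 43*44 = 1 mod 61.
Build f_{61,P'} and f_{61,Q'} via the 6-bit ladder of 61=111101_2; evaluate at shifted divisors; quotient in F_{227668123946831^6}.
So e_{61}(P',Q') = 43254203035596 + 69149330736464*t + 199012541371781*t^2 + 191635034528935*t^3 + 24227778723586*t^4 + 14948727857859*t^5.
Hence e(P,Q) = 179220779240574 + 213831343010631*t + 36993103108266*t^2 + 94572478241959*t^3 + 75745496872724*t^4 + 148812923915174*t^5 in F_{227668123946831^6}^*.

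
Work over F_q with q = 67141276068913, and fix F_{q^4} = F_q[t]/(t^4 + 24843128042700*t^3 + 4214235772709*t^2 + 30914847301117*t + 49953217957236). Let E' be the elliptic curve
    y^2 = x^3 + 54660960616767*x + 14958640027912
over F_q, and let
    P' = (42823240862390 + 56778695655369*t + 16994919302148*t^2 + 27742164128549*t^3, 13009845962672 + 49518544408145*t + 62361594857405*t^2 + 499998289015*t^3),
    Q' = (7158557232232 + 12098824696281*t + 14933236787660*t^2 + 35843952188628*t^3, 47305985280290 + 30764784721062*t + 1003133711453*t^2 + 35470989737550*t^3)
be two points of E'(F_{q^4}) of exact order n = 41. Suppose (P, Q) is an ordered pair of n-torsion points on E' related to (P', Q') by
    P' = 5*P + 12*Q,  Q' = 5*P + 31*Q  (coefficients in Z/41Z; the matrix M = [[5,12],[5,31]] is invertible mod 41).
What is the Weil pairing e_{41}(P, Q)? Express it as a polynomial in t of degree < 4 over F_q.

The 41-Weil pairing on E[41] over F_{67141276068913} is alternating-bilinear: e_{41}(P',Q') = e_{41}(P,Q)^det(M).
Hence e(P,Q) = e(P',Q')^{19} where 19 = 13^{-1} mod 41.
Run Miller on y^2=x^3+54660960616767*x+14958640027912 over F_{67141276068913}: ladder 101001 (6 bits); e = f_P(D_Q)/f_Q(D_P).
So e_{41}(P',Q') = 57806965530876 + 44248873025914*t + 40805593841902*t^2 + 5400053701174*t^3.
(57806965530876 + 44248873025914*t + 40805593841902*t^2 + 5400053701174*t^3)^{19} mod (67141276068913,f) = 5363137646532 + 14162568872943*t + 29252562930896*t^2 + 50965653167757*t^3.

5363137646532 + 14162568872943*t + 29252562930896*t^2 + 50965653167757*t^3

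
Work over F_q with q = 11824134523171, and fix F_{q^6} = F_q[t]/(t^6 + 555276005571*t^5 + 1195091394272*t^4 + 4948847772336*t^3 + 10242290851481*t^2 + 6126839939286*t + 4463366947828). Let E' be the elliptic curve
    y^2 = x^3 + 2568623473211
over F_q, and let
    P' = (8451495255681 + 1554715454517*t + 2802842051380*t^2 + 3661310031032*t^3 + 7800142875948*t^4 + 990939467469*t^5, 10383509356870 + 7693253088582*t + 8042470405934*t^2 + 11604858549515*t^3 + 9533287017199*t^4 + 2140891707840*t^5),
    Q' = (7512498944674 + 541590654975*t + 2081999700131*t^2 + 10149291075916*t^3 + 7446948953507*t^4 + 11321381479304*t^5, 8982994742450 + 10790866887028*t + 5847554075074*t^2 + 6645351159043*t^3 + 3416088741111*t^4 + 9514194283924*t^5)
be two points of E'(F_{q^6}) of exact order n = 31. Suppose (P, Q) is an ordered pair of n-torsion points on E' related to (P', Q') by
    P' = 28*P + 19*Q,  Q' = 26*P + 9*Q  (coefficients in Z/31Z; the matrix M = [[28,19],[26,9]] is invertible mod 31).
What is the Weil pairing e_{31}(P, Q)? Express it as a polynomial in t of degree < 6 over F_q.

The 31-Weil pairing on E[31] over F_{11824134523171} is alternating-bilinear: e_{31}(P',Q') = e_{31}(P,Q)^det(M).
Hence e(P,Q) = e(P',Q')^{26} where 26 = 6^{-1} mod 31.
Double-and-add over 11111: 5-1 doublings, 5-1 additions; each step l_{T,T}/v_{2T} or l_{T,P'}/v at Q'+S for random S.
Result: e(P',Q') = 4980328073126 + 6156402584671*t + 8345532330604*t^2 + 2752027626447*t^3 + 5658882740461*t^4 + 3812262131662*t^5.
Thus e_{31}(P,Q) = 1907469635469 + 11222382335982*t + 7314443329788*t^2 + 3095966137633*t^3 + 11730660907583*t^4 + 3125096368507*t^5.

1907469635469 + 11222382335982*t + 7314443329788*t^2 + 3095966137633*t^3 + 11730660907583*t^4 + 3125096368507*t^5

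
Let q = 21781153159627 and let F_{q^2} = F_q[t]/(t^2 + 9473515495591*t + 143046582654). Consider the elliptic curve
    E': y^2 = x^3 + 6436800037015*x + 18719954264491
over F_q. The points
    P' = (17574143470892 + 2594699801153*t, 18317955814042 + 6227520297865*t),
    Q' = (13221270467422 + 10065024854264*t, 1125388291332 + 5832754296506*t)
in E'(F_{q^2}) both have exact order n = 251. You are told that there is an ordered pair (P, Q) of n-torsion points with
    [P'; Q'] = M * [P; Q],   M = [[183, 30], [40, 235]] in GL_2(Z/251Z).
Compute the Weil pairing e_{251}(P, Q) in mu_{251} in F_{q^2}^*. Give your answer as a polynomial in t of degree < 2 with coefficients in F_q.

e_{251}(aP+bQ,cP+dQ) = e_{251}(P,Q)^(ad-bc); with (a,b,c,d)=(183,30,40,235) this gives the det-251 law.
det(M) mod 251 = 139; its inverse in (Z/251)^* is 186 (check: 139*186 mod 251 = 1).
Run Miller on y^2=x^3+6436800037015*x+18719954264491 over F_{21781153159627}: ladder 11111011 (8 bits); e = f_P(D_Q)/f_Q(D_P).
e_{251}(P',Q') = 11161224239419 + 11697846144668*t.
(11161224239419 + 11697846144668*t)^{186} mod (21781153159627,f) = 18766797039556 + 4956053409597*t.

18766797039556 + 4956053409597*t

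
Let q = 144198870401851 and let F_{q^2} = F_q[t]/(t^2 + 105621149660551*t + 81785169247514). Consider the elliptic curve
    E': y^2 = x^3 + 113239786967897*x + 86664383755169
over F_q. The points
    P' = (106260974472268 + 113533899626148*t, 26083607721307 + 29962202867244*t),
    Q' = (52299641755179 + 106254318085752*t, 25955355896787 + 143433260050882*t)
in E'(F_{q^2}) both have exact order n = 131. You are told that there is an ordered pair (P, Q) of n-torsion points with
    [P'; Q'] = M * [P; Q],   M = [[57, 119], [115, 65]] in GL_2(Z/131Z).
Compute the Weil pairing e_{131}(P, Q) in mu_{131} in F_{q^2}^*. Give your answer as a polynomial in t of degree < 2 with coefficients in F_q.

111127441860690 + 82125557753274*t

Under M = [[57,119],[115,65]] in GL_2(Z/131), e_{131}(P',Q') = e_{131}(P,Q)^(57*65-119*115 mod 131).
Hence e(P,Q) = e(P',Q')^{60} where 60 = 107^{-1} mod 131.
n = 131 = (10000011)_2 (8 bits, wt 3); accumulate f_{131,P'}(Q'+S)/f_{131,P'}(S) along the 7-step ladder.
Miller gives e_{131}(P',Q') = 117471630066019 + 59822764815299*t in F_{144198870401851^2}.
Raise to 60: e(P,Q) = 111127441860690 + 82125557753274*t in mu_{131}.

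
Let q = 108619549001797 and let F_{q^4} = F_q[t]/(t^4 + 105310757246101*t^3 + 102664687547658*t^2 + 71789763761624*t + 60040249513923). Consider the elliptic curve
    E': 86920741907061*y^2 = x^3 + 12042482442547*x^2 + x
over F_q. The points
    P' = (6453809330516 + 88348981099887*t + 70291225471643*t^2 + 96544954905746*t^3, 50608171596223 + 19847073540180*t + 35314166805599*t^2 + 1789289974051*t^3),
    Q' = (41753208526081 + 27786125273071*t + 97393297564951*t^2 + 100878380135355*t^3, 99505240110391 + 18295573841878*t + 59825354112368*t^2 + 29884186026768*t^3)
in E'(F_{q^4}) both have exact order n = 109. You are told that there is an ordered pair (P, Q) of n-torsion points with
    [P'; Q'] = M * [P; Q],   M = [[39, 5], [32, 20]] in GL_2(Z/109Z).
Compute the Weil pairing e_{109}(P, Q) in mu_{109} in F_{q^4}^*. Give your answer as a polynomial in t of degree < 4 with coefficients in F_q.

65207403085591 + 18611962575926*t + 25991126648868*t^2 + 82330704741796*t^3

Alternating bilinearity on E[109] (values in mu_{109} in F_{108619549001797^4}) gives e(P',Q') = e(P,Q)^det(M).
Inverting 75 mod 109: 16. Thus e_{109}(P,Q) = e(P',Q')^{16}.
Set x_W=12072791862355*u+44798127147510, y_W=12072791862355*v; then E': y_W^2=x_W^3+39141280454346*x_W+46655750527276.
Double-and-add over 1101101: 7-1 doublings, 5-1 additions; each step l_{T,T}/v_{2T} or l_{T,P'}/v at Q'+S for random S.
e_{109}(P',Q') = 29098678720218 + 51800274587649*t + 74867546023456*t^2 + 63950265375990*t^3.
(29098678720218 + 51800274587649*t + 74867546023456*t^2 + 63950265375990*t^3)^{16} mod (108619549001797,f) = 65207403085591 + 18611962575926*t + 25991126648868*t^2 + 82330704741796*t^3.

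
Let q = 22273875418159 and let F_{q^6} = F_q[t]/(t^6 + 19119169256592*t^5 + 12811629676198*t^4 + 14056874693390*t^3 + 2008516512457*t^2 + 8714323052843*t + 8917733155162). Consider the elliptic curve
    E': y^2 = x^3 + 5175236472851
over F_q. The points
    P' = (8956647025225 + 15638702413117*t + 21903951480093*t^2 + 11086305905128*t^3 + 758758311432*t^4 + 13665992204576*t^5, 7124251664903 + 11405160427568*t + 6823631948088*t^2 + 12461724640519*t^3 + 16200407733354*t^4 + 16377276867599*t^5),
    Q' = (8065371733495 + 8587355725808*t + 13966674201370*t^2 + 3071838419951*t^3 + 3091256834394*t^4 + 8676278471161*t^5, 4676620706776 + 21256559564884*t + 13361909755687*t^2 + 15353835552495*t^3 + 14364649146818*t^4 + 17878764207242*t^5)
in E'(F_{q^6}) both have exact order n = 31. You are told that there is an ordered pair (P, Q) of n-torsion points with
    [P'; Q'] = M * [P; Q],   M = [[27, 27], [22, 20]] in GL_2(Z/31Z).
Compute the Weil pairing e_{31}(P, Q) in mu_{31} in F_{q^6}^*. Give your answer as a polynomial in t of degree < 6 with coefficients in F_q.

7168470265203 + 14626188444894*t + 14973634162107*t^2 + 18885678056684*t^3 + 8674672360538*t^4 + 8996185291833*t^5

Alternating bilinearity on E[31] (values in mu_{31} in F_{22273875418159^6}) gives e(P',Q') = e(P,Q)^det(M).
So e_{31}(P,Q) = e_{31}(P',Q')^{4}, since 8*4 = 1 mod 31.
Double-and-add over 11111: 5-1 doublings, 5-1 additions; each step l_{T,T}/v_{2T} or l_{T,P'}/v at Q'+S for random S.
f_P(D_Q)/f_Q(D_P) = 511856640292 + 953468530539*t + 4747973433449*t^2 + 4584380169802*t^3 + 17247345209434*t^4 + 13699277146968*t^5.
Raise to 4: e(P,Q) = 7168470265203 + 14626188444894*t + 14973634162107*t^2 + 18885678056684*t^3 + 8674672360538*t^4 + 8996185291833*t^5 in mu_{31}.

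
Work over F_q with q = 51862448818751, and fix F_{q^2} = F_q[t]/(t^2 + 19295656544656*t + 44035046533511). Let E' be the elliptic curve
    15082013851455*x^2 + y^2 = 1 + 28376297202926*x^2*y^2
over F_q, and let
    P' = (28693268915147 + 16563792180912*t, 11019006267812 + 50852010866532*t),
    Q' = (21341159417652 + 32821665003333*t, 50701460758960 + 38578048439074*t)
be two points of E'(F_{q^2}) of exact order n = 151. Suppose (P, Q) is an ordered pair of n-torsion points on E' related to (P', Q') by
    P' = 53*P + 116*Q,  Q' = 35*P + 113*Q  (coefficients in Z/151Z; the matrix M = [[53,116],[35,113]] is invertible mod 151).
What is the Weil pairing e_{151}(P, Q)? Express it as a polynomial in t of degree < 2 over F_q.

Alternating bilinearity on E[151] (values in mu_{151} in F_{51862448818751^2}) gives e(P',Q') = e(P,Q)^det(M).
53*113 - 116*35 = 1929; reduced mod 151: det = 117, inverse 111.
Edwards->Montgomery: u=(1+y)/(1-y), v=u/x -> 36912168688900v^2=u^3+14373008238820u^2+u; then x_W=9642041366820u+50461759191356: y^2=x^3+22346199036026*x+31550307370073.
n = 151 = (10010111)_2 (8 bits, wt 5); accumulate f_{151,P'}(Q'+S)/f_{151,P'}(S) along the 7-step ladder.
e_{151}(P',Q') = 5074048690629 + 540708221858*t.
Raise to 111: e(P,Q) = 50837990437074 + 18856094648697*t in mu_{151}.

50837990437074 + 18856094648697*t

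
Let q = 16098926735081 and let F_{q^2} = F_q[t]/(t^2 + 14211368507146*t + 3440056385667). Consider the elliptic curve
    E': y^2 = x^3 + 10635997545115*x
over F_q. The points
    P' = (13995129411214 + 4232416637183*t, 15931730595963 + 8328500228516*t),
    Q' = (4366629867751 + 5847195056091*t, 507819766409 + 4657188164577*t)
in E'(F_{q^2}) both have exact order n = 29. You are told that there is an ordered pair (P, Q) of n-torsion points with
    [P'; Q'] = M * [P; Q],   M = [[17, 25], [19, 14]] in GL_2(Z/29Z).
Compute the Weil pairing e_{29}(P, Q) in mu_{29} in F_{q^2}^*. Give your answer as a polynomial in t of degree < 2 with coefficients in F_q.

Since e_{29}(P,P)=e_{29}(Q,Q)=1 and e_{29}(Q,P)=e_{29}(P,Q)^{-1}, expanding e_{29}(17*P + 25*Q,19*P + 14*Q) leaves e(P,Q)^det(M).
Inverting 24 mod 29: 23. Thus e_{29}(P,Q) = e(P',Q')^{23}.
Miller loop for e_{29} over F_{16098926735081^2}: bits of 29 = 11101; 4 double steps + 3 add steps, l/v at each.
So e_{29}(P',Q') = 12656938632987 + 1159671298991*t.
e_{29}(P,Q) = (12656938632987 + 1159671298991*t)^{23} = 9865007040762 + 8502328701107*t.

9865007040762 + 8502328701107*t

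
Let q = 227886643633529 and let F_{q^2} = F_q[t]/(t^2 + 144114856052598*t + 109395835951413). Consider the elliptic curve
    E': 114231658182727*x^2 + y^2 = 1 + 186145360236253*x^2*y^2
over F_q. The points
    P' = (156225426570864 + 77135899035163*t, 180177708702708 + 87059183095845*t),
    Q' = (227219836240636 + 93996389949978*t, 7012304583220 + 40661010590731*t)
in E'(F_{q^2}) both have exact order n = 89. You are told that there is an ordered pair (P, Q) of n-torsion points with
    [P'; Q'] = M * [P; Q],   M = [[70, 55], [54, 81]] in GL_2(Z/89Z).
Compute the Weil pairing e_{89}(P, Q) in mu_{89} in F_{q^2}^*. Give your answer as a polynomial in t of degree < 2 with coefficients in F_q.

40304835165357 + 60428665027611*t

Under M = [[70,55],[54,81]] in GL_2(Z/89), e_{89}(P',Q') = e_{89}(P,Q)^(70*81-55*54 mod 89).
det(M) mod 89 = 30; its inverse in (Z/89)^* is 3 (check: 30*3 mod 89 = 1).
Map (x,y)_Ed via u=(1+y)/(1-y), v=(1+y)/((1-y)x) to Montgomery A=17793736768691,B=143986988475910; then to (a',b')=(193905913510149,105120050037211).
Run Miller on y^2=x^3+193905913510149*x+105120050037211 over F_{227886643633529}: ladder 1011001 (7 bits); e = f_P(D_Q)/f_Q(D_P).
Miller gives e_{89}(P',Q') = 66461546659434 + 216665152507513*t in F_{227886643633529^2}.
e_{89}(P,Q) = (66461546659434 + 216665152507513*t)^{3} = 40304835165357 + 60428665027611*t.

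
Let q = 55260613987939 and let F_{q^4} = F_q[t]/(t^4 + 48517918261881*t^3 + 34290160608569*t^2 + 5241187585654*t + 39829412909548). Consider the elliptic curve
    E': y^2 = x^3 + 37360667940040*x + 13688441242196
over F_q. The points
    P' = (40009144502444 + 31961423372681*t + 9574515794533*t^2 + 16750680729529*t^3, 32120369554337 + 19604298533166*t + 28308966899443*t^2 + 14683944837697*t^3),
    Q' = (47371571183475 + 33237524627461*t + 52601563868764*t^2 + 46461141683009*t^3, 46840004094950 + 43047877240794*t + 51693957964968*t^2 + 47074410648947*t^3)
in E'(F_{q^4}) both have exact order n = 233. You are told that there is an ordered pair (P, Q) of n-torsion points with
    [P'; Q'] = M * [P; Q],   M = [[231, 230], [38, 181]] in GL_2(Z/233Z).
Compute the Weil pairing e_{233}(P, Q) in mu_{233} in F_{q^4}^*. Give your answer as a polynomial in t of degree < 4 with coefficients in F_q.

e_{233}(aP+bQ,cP+dQ) = e_{233}(P,Q)^(ad-bc); with (a,b,c,d)=(231,230,38,181) this gives the det-233 law.
Inverting 218 mod 233: 31. Thus e_{233}(P,Q) = e(P',Q')^{31}.
Build f_{233,P'} and f_{233,Q'} via the 8-bit ladder of 233=11101001_2; evaluate at shifted divisors; quotient in F_{55260613987939^4}.
Result: e(P',Q') = 45199804142416 + 19138672075385*t + 4618515081072*t^2 + 4872551558084*t^3.
e_{233}(P,Q) = (45199804142416 + 19138672075385*t + 4618515081072*t^2 + 4872551558084*t^3)^{31} = 28233563123880 + 20611456416386*t + 34452814500165*t^2 + 48968576019326*t^3.

28233563123880 + 20611456416386*t + 34452814500165*t^2 + 48968576019326*t^3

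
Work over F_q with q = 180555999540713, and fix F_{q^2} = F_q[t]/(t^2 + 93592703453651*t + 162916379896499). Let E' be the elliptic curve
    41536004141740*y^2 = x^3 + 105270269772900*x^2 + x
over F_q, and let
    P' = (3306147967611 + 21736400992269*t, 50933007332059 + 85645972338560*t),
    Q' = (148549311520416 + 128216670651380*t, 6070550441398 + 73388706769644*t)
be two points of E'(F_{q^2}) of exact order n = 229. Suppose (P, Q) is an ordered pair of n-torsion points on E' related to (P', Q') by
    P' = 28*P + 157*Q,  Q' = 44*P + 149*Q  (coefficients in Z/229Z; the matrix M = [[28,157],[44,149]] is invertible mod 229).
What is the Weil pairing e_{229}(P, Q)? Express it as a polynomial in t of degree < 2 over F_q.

163491618777097 + 65046443027551*t

Since e_{229}(P,P)=e_{229}(Q,Q)=1 and e_{229}(Q,P)=e_{229}(P,Q)^{-1}, expanding e_{229}(28*P + 157*Q,44*P + 149*Q) leaves e(P,Q)^det(M).
det(M) mod 229 = 12; its inverse in (Z/229)^* is 210 (check: 12*210 mod 229 = 1).
Set x_W=34143929714211*u+100515926643614, y_W=34143929714211*v; then E': y_W^2=x_W^3+44814406864005*x_W+167832281921363.
n = 229 = (11100101)_2 (8 bits, wt 5); accumulate f_{229,P'}(Q'+S)/f_{229,P'}(S) along the 7-step ladder.
Miller gives e_{229}(P',Q') = 159427079821818 + 16944243528779*t in F_{180555999540713^2}.
Hence e(P,Q) = 163491618777097 + 65046443027551*t in F_{180555999540713^2}^*.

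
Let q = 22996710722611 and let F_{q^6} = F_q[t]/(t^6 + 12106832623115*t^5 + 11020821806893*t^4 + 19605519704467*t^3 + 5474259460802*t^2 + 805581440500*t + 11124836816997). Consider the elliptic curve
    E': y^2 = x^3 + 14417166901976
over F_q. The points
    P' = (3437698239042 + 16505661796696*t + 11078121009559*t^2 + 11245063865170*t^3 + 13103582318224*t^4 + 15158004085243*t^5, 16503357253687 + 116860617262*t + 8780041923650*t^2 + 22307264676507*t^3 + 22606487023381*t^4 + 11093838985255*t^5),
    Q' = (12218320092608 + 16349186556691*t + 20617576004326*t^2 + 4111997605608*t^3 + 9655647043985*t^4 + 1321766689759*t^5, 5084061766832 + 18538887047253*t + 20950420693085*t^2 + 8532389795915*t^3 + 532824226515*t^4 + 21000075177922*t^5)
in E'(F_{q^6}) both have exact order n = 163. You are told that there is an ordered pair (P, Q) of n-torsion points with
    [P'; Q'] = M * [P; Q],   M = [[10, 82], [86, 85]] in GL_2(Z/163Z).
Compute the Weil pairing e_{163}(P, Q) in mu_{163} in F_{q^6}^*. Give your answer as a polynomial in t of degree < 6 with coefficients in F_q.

Alternating bilinearity on E[163] (values in mu_{163} in F_{22996710722611^6}) gives e(P',Q') = e(P,Q)^det(M).
det M = 10*85 - 82*86 = -6202 = 155 (mod 163); 155^{-1} = 61 (mod 163).
Double-and-add over 10100011: 8-1 doublings, 4-1 additions; each step l_{T,T}/v_{2T} or l_{T,P'}/v at Q'+S for random S.
Miller gives e_{163}(P',Q') = 13838771418171 + 4075100513549*t + 1710417390424*t^2 + 7704318499472*t^3 + 15875499416755*t^4 + 19265092499517*t^5 in F_{22996710722611^6}.
(13838771418171 + 4075100513549*t + 1710417390424*t^2 + 7704318499472*t^3 + 15875499416755*t^4 + 19265092499517*t^5)^{61} mod (22996710722611,f) = 21706376176078 + 11088256116680*t + 6535733114996*t^2 + 19197442927241*t^3 + 6665790364839*t^4 + 19495473608317*t^5.

21706376176078 + 11088256116680*t + 6535733114996*t^2 + 19197442927241*t^3 + 6665790364839*t^4 + 19495473608317*t^5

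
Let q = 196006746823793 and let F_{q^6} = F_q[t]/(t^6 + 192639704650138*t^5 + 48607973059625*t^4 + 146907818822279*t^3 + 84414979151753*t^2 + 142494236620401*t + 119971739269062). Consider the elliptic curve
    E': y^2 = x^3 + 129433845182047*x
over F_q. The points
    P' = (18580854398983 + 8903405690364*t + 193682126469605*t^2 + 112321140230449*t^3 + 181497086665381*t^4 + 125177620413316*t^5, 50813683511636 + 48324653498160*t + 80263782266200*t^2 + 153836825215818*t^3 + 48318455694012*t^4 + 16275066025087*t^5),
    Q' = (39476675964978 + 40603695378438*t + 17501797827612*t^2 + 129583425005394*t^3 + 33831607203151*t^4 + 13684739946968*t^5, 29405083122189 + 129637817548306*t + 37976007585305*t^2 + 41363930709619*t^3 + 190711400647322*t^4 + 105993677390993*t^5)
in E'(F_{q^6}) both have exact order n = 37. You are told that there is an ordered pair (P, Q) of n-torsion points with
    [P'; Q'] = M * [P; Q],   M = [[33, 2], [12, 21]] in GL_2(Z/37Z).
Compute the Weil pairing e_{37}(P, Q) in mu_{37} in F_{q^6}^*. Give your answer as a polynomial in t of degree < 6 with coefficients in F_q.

49999874612579 + 18899678309528*t + 82087550286264*t^2 + 103997831722513*t^3 + 104706429128077*t^4 + 44350381878594*t^5

e_{37}(aP+bQ,cP+dQ) = e_{37}(P,Q)^(ad-bc); with (a,b,c,d)=(33,2,12,21) this gives the det-37 law.
Inverting 3 mod 37: 25. Thus e_{37}(P,Q) = e(P',Q')^{25}.
n = 37 = (100101)_2 (6 bits, wt 3); accumulate f_{37,P'}(Q'+S)/f_{37,P'}(S) along the 5-step ladder.
So e_{37}(P',Q') = 173350162670210 + 112124706689105*t + 85253473544210*t^2 + 13033316826755*t^3 + 107912151337591*t^4 + 140427486463883*t^5.
Raise to 25: e(P,Q) = 49999874612579 + 18899678309528*t + 82087550286264*t^2 + 103997831722513*t^3 + 104706429128077*t^4 + 44350381878594*t^5 in mu_{37}.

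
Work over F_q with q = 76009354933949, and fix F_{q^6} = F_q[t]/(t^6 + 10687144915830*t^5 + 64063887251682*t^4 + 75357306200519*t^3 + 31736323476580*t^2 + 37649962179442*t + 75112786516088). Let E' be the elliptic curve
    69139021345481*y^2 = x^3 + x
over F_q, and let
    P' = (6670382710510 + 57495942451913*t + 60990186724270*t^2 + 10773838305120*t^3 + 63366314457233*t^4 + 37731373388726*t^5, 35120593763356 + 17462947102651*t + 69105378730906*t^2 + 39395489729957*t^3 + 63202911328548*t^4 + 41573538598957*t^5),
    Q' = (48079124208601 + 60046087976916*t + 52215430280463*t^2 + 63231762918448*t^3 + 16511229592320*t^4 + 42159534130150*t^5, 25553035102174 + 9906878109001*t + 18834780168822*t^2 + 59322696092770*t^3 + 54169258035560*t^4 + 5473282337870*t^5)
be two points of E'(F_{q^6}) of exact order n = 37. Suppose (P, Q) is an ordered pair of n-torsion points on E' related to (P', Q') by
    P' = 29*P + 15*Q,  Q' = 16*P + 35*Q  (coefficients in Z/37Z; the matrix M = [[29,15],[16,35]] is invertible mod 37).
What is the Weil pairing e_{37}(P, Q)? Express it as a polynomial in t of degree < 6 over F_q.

Since e_{37}(P,P)=e_{37}(Q,Q)=1 and e_{37}(Q,P)=e_{37}(P,Q)^{-1}, expanding e_{37}(29*P + 15*Q,16*P + 35*Q) leaves e(P,Q)^det(M).
det(M) mod 37 = 35; its inverse in (Z/37)^* is 18 (check: 35*18 mod 37 = 1).
Set x_W=27989917621194*u, y_W=27989917621194*v; then E': y_W^2=x_W^3+18479915022836*x_W.
Double-and-add over 100101: 6-1 doublings, 3-1 additions; each step l_{T,T}/v_{2T} or l_{T,P'}/v at Q'+S for random S.
f_P(D_Q)/f_Q(D_P) = 854149389524 + 17777929484005*t + 20220807236629*t^2 + 8185510861136*t^3 + 63075035164891*t^4 + 31747208965646*t^5.
Hence e(P,Q) = 14272113761452 + 69193556373074*t + 56837754972824*t^2 + 53244834446059*t^3 + 49726853456078*t^4 + 63669440444181*t^5 in F_{76009354933949^6}^*.

14272113761452 + 69193556373074*t + 56837754972824*t^2 + 53244834446059*t^3 + 49726853456078*t^4 + 63669440444181*t^5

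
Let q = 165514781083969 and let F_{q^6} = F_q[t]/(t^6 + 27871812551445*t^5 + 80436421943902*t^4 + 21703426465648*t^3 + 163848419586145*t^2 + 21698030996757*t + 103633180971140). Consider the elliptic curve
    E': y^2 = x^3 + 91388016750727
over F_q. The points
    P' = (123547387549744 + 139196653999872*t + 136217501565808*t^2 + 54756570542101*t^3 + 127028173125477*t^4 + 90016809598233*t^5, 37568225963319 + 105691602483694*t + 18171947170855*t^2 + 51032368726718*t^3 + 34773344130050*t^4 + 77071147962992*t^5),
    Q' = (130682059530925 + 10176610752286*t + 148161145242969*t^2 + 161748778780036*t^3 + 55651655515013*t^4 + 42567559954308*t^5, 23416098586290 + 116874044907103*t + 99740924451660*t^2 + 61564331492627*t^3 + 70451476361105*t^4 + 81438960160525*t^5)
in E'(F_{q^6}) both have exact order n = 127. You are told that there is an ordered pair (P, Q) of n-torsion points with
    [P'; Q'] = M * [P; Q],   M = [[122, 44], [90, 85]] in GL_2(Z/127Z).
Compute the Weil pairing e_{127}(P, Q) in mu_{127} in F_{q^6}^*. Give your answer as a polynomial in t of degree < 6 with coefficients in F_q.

e_{127}(aP+bQ,cP+dQ) = e_{127}(P,Q)^(ad-bc); with (a,b,c,d)=(122,44,90,85) this gives the det-127 law.
det M = 122*85 - 44*90 = 6410 = 60 (mod 127); 60^{-1} = 36 (mod 127).
Miller loop for e_{127} over F_{165514781083969^6}: bits of 127 = 1111111; 6 double steps + 6 add steps, l/v at each.
e_{127}(P',Q') = 127647718778910 + 44708853323004*t + 131662691269745*t^2 + 53967479163097*t^3 + 119491216865250*t^4 + 64454833802593*t^5.
e_{127}(P,Q) = (127647718778910 + 44708853323004*t + 131662691269745*t^2 + 53967479163097*t^3 + 119491216865250*t^4 + 64454833802593*t^5)^{36} = 34639290902356 + 161726576648375*t + 44345441734404*t^2 + 123587566494037*t^3 + 116530671101731*t^4 + 3241148081451*t^5.

34639290902356 + 161726576648375*t + 44345441734404*t^2 + 123587566494037*t^3 + 116530671101731*t^4 + 3241148081451*t^5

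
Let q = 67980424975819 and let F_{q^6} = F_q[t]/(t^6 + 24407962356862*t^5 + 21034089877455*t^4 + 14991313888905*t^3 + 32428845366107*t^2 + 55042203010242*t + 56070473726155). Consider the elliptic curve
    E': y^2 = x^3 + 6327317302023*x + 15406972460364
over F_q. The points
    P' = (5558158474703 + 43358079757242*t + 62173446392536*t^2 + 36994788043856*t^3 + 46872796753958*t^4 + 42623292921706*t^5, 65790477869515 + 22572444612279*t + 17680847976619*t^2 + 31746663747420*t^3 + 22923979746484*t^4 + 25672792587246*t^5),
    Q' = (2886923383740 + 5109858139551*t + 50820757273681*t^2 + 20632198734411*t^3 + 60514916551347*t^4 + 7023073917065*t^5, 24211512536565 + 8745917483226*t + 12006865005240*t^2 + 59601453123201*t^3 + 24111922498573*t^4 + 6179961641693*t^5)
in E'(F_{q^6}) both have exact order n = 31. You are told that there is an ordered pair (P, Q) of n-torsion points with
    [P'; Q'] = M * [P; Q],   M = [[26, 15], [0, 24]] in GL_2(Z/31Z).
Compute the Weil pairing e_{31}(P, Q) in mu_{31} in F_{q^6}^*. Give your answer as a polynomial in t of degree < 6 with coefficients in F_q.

Under M = [[26,15],[0,24]] in GL_2(Z/31), e_{31}(P',Q') = e_{31}(P,Q)^(26*24-15*0 mod 31).
26*24 - 15*0 = 624; reduced mod 31: det = 4, inverse 8.
Run Miller on y^2=x^3+6327317302023*x+15406972460364 over F_{67980424975819}: ladder 11111 (5 bits); e = f_P(D_Q)/f_Q(D_P).
Miller gives e_{31}(P',Q') = 35239292612113 + 57867384291978*t + 9455547561401*t^2 + 24313998928993*t^3 + 10951763805302*t^4 + 47514812390612*t^5 in F_{67980424975819^6}.
Hence e(P,Q) = 53167010123180 + 26480487129397*t + 49518108708892*t^2 + 53206908693455*t^3 + 52199651359855*t^4 + 49491474673148*t^5 in F_{67980424975819^6}^*.

53167010123180 + 26480487129397*t + 49518108708892*t^2 + 53206908693455*t^3 + 52199651359855*t^4 + 49491474673148*t^5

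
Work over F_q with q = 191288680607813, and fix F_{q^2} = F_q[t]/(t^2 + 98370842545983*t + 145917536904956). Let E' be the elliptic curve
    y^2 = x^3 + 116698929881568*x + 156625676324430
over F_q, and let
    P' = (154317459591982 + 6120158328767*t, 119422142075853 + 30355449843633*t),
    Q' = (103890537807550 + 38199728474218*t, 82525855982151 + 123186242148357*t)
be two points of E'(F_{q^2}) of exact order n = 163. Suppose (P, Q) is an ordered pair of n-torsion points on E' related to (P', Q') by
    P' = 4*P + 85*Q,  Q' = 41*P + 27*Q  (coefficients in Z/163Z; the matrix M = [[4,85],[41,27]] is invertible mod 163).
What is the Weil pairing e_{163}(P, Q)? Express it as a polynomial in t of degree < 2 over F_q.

e_{163} is bilinear + alternating on E[163], so e_{163}(4*P + 85*Q, 41*P + 27*Q) = e_{163}(P,Q)^(4*27-85*41).
So e_{163}(P,Q) = e_{163}(P',Q')^{39}, since 46*39 = 1 mod 163.
Build f_{163,P'} and f_{163,Q'} via the 8-bit ladder of 163=10100011_2; evaluate at shifted divisors; quotient in F_{191288680607813^2}.
e_{163}(P',Q') = 158350359788393 + 1860020804278*t.
Hence e(P,Q) = 157311172801404 + 121604421812323*t in F_{191288680607813^2}^*.

157311172801404 + 121604421812323*t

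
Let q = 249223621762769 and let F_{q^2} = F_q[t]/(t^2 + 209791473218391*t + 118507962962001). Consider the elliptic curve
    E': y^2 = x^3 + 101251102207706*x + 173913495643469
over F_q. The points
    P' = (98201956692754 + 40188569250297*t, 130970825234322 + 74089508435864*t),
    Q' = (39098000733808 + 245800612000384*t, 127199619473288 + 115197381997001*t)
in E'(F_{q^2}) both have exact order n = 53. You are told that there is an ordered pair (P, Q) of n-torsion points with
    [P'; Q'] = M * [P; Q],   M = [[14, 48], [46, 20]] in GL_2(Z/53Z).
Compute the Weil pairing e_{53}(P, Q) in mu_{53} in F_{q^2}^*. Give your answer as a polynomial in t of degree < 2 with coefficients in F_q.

120108631600439 + 22497273800213*t

Under M = [[14,48],[46,20]] in GL_2(Z/53), e_{53}(P',Q') = e_{53}(P,Q)^(14*20-48*46 mod 53).
det(M) mod 53 = 33; its inverse in (Z/53)^* is 45 (check: 33*45 mod 53 = 1).
6-bit Miller (110101) on E'/F_{249223621762769} with a'=101251102207706, b'=173913495643469: accumulate tangent/chord ratios at Q'+S and P'+S'.
Result: e(P',Q') = 210197215860893 + 210940198346104*t.
Hence e(P,Q) = 120108631600439 + 22497273800213*t in F_{249223621762769^2}^*.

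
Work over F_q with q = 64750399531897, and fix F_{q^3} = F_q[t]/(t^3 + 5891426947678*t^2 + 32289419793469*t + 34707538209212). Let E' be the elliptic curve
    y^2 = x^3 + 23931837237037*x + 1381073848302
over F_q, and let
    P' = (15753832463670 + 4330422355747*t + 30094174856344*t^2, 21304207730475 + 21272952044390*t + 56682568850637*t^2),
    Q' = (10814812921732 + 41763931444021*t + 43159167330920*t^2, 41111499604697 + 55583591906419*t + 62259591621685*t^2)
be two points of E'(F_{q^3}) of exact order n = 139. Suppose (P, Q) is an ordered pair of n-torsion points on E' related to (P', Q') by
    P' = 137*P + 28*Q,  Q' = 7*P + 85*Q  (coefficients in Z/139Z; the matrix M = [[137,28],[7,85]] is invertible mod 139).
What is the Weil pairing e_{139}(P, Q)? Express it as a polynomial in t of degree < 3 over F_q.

Under M = [[137,28],[7,85]] in GL_2(Z/139), e_{139}(P',Q') = e_{139}(P,Q)^(137*85-28*7 mod 139).
So e_{139}(P,Q) = e_{139}(P',Q')^{30}, since 51*30 = 1 mod 139.
8-bit Miller (10001011) on E'/F_{64750399531897} with a'=23931837237037, b'=1381073848302: accumulate tangent/chord ratios at Q'+S and P'+S'.
Miller gives e_{139}(P',Q') = 60382602451415 + 21094308820200*t + 48023367019149*t^2 in F_{64750399531897^3}.
Hence e(P,Q) = 61271462875835 + 13176451366228*t + 21227732603316*t^2 in F_{64750399531897^3}^*.

61271462875835 + 13176451366228*t + 21227732603316*t^2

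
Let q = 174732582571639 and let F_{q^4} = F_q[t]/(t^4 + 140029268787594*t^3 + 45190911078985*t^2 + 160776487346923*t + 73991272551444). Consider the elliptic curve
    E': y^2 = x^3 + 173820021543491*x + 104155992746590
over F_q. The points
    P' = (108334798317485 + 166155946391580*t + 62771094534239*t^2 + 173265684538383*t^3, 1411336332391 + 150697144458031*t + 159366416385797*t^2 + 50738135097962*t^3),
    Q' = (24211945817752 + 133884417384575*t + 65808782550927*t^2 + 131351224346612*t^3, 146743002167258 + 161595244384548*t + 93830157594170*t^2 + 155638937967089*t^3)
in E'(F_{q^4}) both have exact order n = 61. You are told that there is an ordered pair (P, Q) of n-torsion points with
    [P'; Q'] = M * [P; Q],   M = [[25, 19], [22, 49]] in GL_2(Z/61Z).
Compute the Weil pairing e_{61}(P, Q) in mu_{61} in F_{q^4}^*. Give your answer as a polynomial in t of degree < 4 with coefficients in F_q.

51872732658315 + 106047654076625*t + 96881179268678*t^2 + 157729640553281*t^3

The 61-Weil pairing on E[61] over F_{174732582571639} is alternating-bilinear: e_{61}(P',Q') = e_{61}(P,Q)^det(M).
So e_{61}(P,Q) = e_{61}(P',Q')^{48}, since 14*48 = 1 mod 61.
Miller loop for e_{61} over F_{174732582571639^4}: bits of 61 = 111101; 5 double steps + 4 add steps, l/v at each.
So e_{61}(P',Q') = 65534280417074 + 66633444389852*t + 162695897689443*t^2 + 38057126583780*t^3.
Finally e_{61}(P,Q) = 51872732658315 + 106047654076625*t + 96881179268678*t^2 + 157729640553281*t^3.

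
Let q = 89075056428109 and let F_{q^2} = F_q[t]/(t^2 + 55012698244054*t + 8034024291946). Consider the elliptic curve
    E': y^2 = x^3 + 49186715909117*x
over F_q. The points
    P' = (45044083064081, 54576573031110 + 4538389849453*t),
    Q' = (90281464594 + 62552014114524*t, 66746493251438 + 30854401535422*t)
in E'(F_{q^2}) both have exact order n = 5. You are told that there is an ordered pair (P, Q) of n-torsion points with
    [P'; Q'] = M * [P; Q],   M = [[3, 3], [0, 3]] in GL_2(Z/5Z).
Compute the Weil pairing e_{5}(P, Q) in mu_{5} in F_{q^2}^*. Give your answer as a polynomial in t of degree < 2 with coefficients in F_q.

Under M = [[3,3],[0,3]] in GL_2(Z/5), e_{5}(P',Q') = e_{5}(P,Q)^(3*3-3*0 mod 5).
So e_{5}(P,Q) = e_{5}(P',Q')^{4}, since 4*4 = 1 mod 5.
Build f_{5,P'} and f_{5,Q'} via the 3-bit ladder of 5=101_2; evaluate at shifted divisors; quotient in F_{89075056428109^2}.
Result: e(P',Q') = 79093317286483 + 34303890982823*t.
Raise to 4: e(P,Q) = 77422414207300 + 54771165445286*t in mu_{5}.

77422414207300 + 54771165445286*t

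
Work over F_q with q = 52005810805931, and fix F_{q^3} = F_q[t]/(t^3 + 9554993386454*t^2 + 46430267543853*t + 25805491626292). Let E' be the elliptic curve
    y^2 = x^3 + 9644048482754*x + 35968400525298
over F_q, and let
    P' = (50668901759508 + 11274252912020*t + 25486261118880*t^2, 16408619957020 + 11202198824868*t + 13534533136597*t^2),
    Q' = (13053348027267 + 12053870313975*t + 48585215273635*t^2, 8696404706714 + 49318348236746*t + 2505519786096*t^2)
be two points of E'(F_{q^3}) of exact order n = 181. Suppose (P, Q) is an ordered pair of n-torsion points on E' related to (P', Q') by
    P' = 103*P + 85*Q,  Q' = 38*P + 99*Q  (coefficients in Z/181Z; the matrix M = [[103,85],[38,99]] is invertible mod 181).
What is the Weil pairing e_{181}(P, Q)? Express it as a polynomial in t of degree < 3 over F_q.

Under M = [[103,85],[38,99]] in GL_2(Z/181), e_{181}(P',Q') = e_{181}(P,Q)^(103*99-85*38 mod 181).
det(M) mod 181 = 89; its inverse in (Z/181)^* is 120 (check: 89*120 mod 181 = 1).
Build f_{181,P'} and f_{181,Q'} via the 8-bit ladder of 181=10110101_2; evaluate at shifted divisors; quotient in F_{52005810805931^3}.
e_{181}(P',Q') = 15517089410814 + 34328019217799*t + 1396953509726*t^2.
Hence e(P,Q) = 12883439165123 + 28484454439819*t + 43864165764662*t^2 in F_{52005810805931^3}^*.

12883439165123 + 28484454439819*t + 43864165764662*t^2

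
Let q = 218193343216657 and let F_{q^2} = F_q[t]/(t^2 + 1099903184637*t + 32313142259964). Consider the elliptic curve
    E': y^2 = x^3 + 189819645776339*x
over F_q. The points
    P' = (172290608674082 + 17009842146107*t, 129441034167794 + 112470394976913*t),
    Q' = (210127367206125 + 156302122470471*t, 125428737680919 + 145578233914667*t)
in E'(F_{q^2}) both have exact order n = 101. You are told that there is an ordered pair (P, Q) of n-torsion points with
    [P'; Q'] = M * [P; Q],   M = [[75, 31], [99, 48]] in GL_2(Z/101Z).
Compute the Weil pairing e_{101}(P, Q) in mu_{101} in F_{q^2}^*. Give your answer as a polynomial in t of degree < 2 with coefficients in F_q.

Under M = [[75,31],[99,48]] in GL_2(Z/101), e_{101}(P',Q') = e_{101}(P,Q)^(75*48-31*99 mod 101).
det M = 75*48 - 31*99 = 531 = 26 (mod 101); 26^{-1} = 35 (mod 101).
7-bit Miller (1100101) on E'/F_{218193343216657} with a'=189819645776339, b'=0: accumulate tangent/chord ratios at Q'+S and P'+S'.
Result: e(P',Q') = 131213406295855 + 12940251759716*t.
e_{101}(P,Q) = (131213406295855 + 12940251759716*t)^{35} = 183596797407972 + 208969102262399*t.

183596797407972 + 208969102262399*t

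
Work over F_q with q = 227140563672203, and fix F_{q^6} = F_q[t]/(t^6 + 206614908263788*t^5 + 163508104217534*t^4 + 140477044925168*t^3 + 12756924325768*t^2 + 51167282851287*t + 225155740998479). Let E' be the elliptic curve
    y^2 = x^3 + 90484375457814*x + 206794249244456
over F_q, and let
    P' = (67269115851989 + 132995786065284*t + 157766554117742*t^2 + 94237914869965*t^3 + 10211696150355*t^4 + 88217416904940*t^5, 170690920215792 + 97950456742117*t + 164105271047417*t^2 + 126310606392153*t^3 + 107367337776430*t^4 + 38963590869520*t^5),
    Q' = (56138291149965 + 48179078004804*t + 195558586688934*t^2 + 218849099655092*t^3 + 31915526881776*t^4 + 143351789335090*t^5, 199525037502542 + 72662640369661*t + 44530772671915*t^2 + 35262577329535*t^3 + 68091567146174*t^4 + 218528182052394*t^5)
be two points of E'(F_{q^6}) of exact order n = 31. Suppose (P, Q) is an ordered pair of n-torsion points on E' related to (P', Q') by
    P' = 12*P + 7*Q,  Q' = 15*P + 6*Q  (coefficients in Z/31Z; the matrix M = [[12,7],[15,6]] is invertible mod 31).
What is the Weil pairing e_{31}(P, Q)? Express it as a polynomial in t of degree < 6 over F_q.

17328162721355 + 178176754556232*t + 155765761316808*t^2 + 34263380311883*t^3 + 175296391212265*t^4 + 74928108359840*t^5

Under M = [[12,7],[15,6]] in GL_2(Z/31), e_{31}(P',Q') = e_{31}(P,Q)^(12*6-7*15 mod 31).
12*6 - 7*15 = -33; reduced mod 31: det = 29, inverse 15.
Double-and-add over 11111: 5-1 doublings, 5-1 additions; each step l_{T,T}/v_{2T} or l_{T,P'}/v at Q'+S for random S.
f_P(D_Q)/f_Q(D_P) = 11424734721173 + 74780655633612*t + 41272350957901*t^2 + 6585896774788*t^3 + 12560812936879*t^4 + 36216569530373*t^5.
Raise to 15: e(P,Q) = 17328162721355 + 178176754556232*t + 155765761316808*t^2 + 34263380311883*t^3 + 175296391212265*t^4 + 74928108359840*t^5 in mu_{31}.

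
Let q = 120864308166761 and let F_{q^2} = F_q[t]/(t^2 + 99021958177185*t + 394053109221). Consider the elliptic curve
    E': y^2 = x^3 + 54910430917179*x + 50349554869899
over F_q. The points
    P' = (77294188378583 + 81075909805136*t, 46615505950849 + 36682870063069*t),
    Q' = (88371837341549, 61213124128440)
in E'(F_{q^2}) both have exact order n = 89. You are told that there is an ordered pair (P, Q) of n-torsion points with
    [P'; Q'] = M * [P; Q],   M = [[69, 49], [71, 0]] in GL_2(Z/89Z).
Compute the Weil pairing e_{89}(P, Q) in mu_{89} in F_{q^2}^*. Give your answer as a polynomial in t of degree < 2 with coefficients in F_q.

68417944782217 + 51152729257094*t

Since e_{89}(P,P)=e_{89}(Q,Q)=1 and e_{89}(Q,P)=e_{89}(P,Q)^{-1}, expanding e_{89}(69*P + 49*Q,71*P) leaves e(P,Q)^det(M).
det M = 69*0 - 49*71 = -3479 = 81 (mod 89); 81^{-1} = 11 (mod 89).
Double-and-add over 1011001: 7-1 doublings, 4-1 additions; each step l_{T,T}/v_{2T} or l_{T,P'}/v at Q'+S for random S.
The quotient is 13754986018090 + 77769118981692*t.
e_{89}(P,Q) = (13754986018090 + 77769118981692*t)^{11} = 68417944782217 + 51152729257094*t.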